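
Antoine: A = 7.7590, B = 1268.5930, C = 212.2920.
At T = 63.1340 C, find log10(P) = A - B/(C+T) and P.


C+T = 275.4260
B/(C+T) = 4.6059
log10(P) = 7.7590 - 4.6059 = 3.1531
P = 10^3.1531 = 1422.5566 mmHg

1422.5566 mmHg


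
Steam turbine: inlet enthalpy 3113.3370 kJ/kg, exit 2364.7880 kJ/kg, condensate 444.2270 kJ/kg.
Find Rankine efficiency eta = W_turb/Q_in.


W = 748.5490 kJ/kg
Q_in = 2669.1100 kJ/kg
eta = 0.2804 = 28.0449%

eta = 28.0449%


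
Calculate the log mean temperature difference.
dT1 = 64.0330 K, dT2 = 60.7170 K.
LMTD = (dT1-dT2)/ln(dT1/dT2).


dT1/dT2 = 1.0546
ln(dT1/dT2) = 0.0532
LMTD = 3.3160 / 0.0532 = 62.3603 K

62.3603 K


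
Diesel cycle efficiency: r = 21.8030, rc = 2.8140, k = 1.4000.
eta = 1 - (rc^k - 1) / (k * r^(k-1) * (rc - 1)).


r^(k-1) = 3.4309
rc^k = 4.2565
eta = 0.6263 = 62.6250%

62.6250%


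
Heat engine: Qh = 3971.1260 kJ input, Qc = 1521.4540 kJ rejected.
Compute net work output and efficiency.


W = 3971.1260 - 1521.4540 = 2449.6720 kJ
eta = 2449.6720 / 3971.1260 = 0.6169 = 61.6871%

W = 2449.6720 kJ, eta = 61.6871%


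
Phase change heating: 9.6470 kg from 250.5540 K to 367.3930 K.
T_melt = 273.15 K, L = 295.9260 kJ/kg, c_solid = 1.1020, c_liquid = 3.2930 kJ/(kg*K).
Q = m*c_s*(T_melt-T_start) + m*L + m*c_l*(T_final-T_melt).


Q1 (sensible, solid) = 9.6470 * 1.1020 * 22.5960 = 240.2179 kJ
Q2 (latent) = 9.6470 * 295.9260 = 2854.7981 kJ
Q3 (sensible, liquid) = 9.6470 * 3.2930 * 94.2430 = 2993.8712 kJ
Q_total = 6088.8873 kJ

6088.8873 kJ


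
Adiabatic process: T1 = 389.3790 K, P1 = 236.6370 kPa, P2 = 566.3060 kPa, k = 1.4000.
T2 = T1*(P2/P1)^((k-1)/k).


(k-1)/k = 0.2857
(P2/P1)^exp = 1.2831
T2 = 389.3790 * 1.2831 = 499.6308 K

499.6308 K


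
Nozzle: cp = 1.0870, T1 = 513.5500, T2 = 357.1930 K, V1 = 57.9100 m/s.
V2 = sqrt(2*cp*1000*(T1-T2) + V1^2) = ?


dT = 156.3570 K
2*cp*1000*dT = 339920.1180
V1^2 = 3353.5681
V2 = sqrt(343273.6861) = 585.8956 m/s

585.8956 m/s


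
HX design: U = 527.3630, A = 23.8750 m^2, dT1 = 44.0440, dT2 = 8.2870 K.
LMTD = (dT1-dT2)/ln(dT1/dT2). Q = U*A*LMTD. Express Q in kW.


LMTD = 21.4050 K
Q = 527.3630 * 23.8750 * 21.4050 = 269505.3196 W = 269.5053 kW

269.5053 kW


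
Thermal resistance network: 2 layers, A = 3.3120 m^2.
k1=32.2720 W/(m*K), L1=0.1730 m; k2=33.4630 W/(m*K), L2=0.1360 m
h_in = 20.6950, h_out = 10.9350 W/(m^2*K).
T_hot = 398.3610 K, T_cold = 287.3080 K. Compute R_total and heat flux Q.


R_conv_in = 1/(20.6950*3.3120) = 0.0146
R_1 = 0.1730/(32.2720*3.3120) = 0.0016
R_2 = 0.1360/(33.4630*3.3120) = 0.0012
R_conv_out = 1/(10.9350*3.3120) = 0.0276
R_total = 0.0450 K/W
Q = 111.0530 / 0.0450 = 2465.2773 W

R_total = 0.0450 K/W, Q = 2465.2773 W


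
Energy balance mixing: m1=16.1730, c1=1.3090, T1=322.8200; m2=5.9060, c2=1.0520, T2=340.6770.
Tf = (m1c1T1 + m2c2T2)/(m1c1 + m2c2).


num = 8950.9113
den = 27.3836
Tf = 326.8716 K

326.8716 K


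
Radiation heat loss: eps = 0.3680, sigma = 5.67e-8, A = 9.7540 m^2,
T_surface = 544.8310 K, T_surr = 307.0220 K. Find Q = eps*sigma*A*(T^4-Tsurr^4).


T^4 = 8.8114e+10
Tsurr^4 = 8.8854e+09
Q = 0.3680 * 5.67e-8 * 9.7540 * 7.9229e+10 = 16124.9391 W

16124.9391 W


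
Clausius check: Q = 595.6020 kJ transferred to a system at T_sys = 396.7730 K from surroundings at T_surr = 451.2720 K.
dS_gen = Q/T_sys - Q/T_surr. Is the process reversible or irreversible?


dS_sys = 595.6020/396.7730 = 1.5011 kJ/K
dS_surr = -595.6020/451.2720 = -1.3198 kJ/K
dS_gen = 1.5011 - 1.3198 = 0.1813 kJ/K (irreversible)

dS_gen = 0.1813 kJ/K, irreversible


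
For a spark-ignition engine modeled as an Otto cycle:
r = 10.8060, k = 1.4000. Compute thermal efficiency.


r^(k-1) = 2.5910
eta = 1 - 1/2.5910 = 0.6140 = 61.4047%

61.4047%


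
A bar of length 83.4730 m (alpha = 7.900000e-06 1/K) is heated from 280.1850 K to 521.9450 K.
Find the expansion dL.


dT = 241.7600 K
dL = 7.900000e-06 * 83.4730 * 241.7600 = 0.159425 m
L_final = 83.632425 m

dL = 0.159425 m


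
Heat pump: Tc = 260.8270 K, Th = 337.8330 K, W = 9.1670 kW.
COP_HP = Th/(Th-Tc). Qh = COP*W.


COP = 337.8330 / 77.0060 = 4.3871
Qh = 4.3871 * 9.1670 = 40.2165 kW

COP = 4.3871, Qh = 40.2165 kW


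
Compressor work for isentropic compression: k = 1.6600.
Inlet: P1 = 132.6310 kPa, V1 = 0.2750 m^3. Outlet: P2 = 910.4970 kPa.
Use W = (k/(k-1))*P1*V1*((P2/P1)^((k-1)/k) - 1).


(k-1)/k = 0.3976
(P2/P1)^exp = 2.1510
W = 2.5152 * 132.6310 * 0.2750 * (2.1510 - 1) = 105.5873 kJ

105.5873 kJ


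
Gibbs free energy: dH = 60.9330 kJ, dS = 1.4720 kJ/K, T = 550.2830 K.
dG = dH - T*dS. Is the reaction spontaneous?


T*dS = 550.2830 * 1.4720 = 810.0166 kJ
dG = 60.9330 - 810.0166 = -749.0836 kJ (spontaneous)

dG = -749.0836 kJ, spontaneous


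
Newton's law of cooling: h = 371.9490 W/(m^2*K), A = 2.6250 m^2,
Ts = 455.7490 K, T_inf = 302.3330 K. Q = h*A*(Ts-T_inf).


dT = 153.4160 K
Q = 371.9490 * 2.6250 * 153.4160 = 149790.1854 W

149790.1854 W


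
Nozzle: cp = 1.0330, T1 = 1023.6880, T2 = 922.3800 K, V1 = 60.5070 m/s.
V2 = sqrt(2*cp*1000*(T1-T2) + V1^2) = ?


dT = 101.3080 K
2*cp*1000*dT = 209302.3280
V1^2 = 3661.0970
V2 = sqrt(212963.4250) = 461.4796 m/s

461.4796 m/s


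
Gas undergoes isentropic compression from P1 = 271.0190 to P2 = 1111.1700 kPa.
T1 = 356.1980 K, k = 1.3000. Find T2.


(k-1)/k = 0.2308
(P2/P1)^exp = 1.3849
T2 = 356.1980 * 1.3849 = 493.2901 K

493.2901 K


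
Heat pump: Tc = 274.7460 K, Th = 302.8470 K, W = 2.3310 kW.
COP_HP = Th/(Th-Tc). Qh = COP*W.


COP = 302.8470 / 28.1010 = 10.7771
Qh = 10.7771 * 2.3310 = 25.1214 kW

COP = 10.7771, Qh = 25.1214 kW


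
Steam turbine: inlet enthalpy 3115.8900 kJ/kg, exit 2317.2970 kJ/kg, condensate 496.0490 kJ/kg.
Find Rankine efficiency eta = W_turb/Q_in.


W = 798.5930 kJ/kg
Q_in = 2619.8410 kJ/kg
eta = 0.3048 = 30.4825%

eta = 30.4825%


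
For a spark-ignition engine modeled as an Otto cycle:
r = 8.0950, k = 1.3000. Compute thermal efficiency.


r^(k-1) = 1.8727
eta = 1 - 1/1.8727 = 0.4660 = 46.6008%

46.6008%


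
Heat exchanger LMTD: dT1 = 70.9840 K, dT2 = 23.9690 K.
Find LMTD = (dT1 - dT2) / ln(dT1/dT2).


dT1/dT2 = 2.9615
ln(dT1/dT2) = 1.0857
LMTD = 47.0150 / 1.0857 = 43.3041 K

43.3041 K


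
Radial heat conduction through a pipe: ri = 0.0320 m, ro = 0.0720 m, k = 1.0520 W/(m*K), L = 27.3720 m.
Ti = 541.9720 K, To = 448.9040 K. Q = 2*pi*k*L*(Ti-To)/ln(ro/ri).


dT = 93.0680 K
ln(ro/ri) = 0.8109
Q = 2*pi*1.0520*27.3720*93.0680 / 0.8109 = 20764.3833 W

20764.3833 W


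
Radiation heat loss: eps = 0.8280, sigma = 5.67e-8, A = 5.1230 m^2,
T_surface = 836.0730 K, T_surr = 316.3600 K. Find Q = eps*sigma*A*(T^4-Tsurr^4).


T^4 = 4.8863e+11
Tsurr^4 = 1.0017e+10
Q = 0.8280 * 5.67e-8 * 5.1230 * 4.7861e+11 = 115111.5968 W

115111.5968 W


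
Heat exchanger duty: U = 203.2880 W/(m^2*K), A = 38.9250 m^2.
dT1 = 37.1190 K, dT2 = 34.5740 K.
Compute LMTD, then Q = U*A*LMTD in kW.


LMTD = 35.8314 K
Q = 203.2880 * 38.9250 * 35.8314 = 283533.6428 W = 283.5336 kW

283.5336 kW


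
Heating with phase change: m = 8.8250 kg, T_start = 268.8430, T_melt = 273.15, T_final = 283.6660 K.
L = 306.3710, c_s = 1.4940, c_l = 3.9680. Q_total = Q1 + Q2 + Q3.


Q1 (sensible, solid) = 8.8250 * 1.4940 * 4.3070 = 56.7859 kJ
Q2 (latent) = 8.8250 * 306.3710 = 2703.7241 kJ
Q3 (sensible, liquid) = 8.8250 * 3.9680 * 10.5160 = 368.2451 kJ
Q_total = 3128.7550 kJ

3128.7550 kJ


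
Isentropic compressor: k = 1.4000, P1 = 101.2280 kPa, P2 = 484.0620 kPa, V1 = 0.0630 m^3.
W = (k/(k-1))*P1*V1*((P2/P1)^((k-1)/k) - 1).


(k-1)/k = 0.2857
(P2/P1)^exp = 1.5638
W = 3.5000 * 101.2280 * 0.0630 * (1.5638 - 1) = 12.5837 kJ

12.5837 kJ


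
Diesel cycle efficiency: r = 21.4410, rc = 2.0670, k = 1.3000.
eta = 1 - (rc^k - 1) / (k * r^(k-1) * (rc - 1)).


r^(k-1) = 2.5083
rc^k = 2.5701
eta = 0.5487 = 54.8733%

54.8733%


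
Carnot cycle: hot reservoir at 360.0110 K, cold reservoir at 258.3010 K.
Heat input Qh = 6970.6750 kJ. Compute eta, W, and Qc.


eta = 1 - 258.3010/360.0110 = 0.2825
W = 0.2825 * 6970.6750 = 1969.3491 kJ
Qc = 6970.6750 - 1969.3491 = 5001.3259 kJ

eta = 28.2519%, W = 1969.3491 kJ, Qc = 5001.3259 kJ


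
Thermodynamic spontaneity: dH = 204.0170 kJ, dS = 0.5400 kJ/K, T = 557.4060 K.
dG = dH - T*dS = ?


T*dS = 557.4060 * 0.5400 = 300.9992 kJ
dG = 204.0170 - 300.9992 = -96.9822 kJ (spontaneous)

dG = -96.9822 kJ, spontaneous


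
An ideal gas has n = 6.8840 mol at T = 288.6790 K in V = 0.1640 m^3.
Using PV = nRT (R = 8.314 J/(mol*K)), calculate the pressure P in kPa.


P = nRT/V = 6.8840 * 8.314 * 288.6790 / 0.1640
= 16522.1315 / 0.1640 = 100744.7042 Pa = 100.7447 kPa

100.7447 kPa


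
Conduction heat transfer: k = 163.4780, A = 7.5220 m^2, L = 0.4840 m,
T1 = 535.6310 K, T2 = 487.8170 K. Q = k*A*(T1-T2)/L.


dT = 47.8140 K
Q = 163.4780 * 7.5220 * 47.8140 / 0.4840 = 121479.3223 W

121479.3223 W


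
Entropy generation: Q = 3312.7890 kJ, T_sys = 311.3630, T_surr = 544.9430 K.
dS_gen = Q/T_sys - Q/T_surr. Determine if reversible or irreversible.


dS_sys = 3312.7890/311.3630 = 10.6396 kJ/K
dS_surr = -3312.7890/544.9430 = -6.0791 kJ/K
dS_gen = 10.6396 - 6.0791 = 4.5605 kJ/K (irreversible)

dS_gen = 4.5605 kJ/K, irreversible


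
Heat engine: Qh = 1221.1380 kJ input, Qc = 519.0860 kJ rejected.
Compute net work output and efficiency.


W = 1221.1380 - 519.0860 = 702.0520 kJ
eta = 702.0520 / 1221.1380 = 0.5749 = 57.4916%

W = 702.0520 kJ, eta = 57.4916%


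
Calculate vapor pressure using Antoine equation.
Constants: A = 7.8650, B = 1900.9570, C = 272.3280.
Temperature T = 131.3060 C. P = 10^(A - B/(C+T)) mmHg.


C+T = 403.6340
B/(C+T) = 4.7096
log10(P) = 7.8650 - 4.7096 = 3.1554
P = 10^3.1554 = 1430.1917 mmHg

1430.1917 mmHg


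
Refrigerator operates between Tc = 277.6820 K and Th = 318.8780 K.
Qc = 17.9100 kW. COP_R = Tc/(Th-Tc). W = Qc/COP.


COP = 277.6820 / 41.1960 = 6.7405
W = 17.9100 / 6.7405 = 2.6571 kW

COP = 6.7405, W = 2.6571 kW


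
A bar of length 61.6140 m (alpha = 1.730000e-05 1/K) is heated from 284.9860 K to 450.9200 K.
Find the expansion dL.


dT = 165.9340 K
dL = 1.730000e-05 * 61.6140 * 165.9340 = 0.176873 m
L_final = 61.790873 m

dL = 0.176873 m


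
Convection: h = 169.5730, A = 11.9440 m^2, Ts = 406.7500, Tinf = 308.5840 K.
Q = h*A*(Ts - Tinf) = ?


dT = 98.1660 K
Q = 169.5730 * 11.9440 * 98.1660 = 198823.4444 W

198823.4444 W


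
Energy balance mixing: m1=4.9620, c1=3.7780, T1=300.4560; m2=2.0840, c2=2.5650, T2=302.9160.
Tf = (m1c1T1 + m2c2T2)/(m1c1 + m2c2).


num = 7251.7045
den = 24.0919
Tf = 301.0018 K

301.0018 K


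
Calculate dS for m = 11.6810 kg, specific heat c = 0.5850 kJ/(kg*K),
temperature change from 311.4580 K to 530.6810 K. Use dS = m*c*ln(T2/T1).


T2/T1 = 1.7039
ln(T2/T1) = 0.5329
dS = 11.6810 * 0.5850 * 0.5329 = 3.6415 kJ/K

3.6415 kJ/K


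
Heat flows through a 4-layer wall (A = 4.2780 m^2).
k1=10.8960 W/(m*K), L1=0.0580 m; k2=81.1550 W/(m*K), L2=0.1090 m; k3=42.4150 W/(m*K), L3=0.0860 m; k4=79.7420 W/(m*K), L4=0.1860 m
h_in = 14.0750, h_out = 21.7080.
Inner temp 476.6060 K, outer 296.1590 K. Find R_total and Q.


R_conv_in = 1/(14.0750*4.2780) = 0.0166
R_1 = 0.0580/(10.8960*4.2780) = 0.0012
R_2 = 0.1090/(81.1550*4.2780) = 0.0003
R_3 = 0.0860/(42.4150*4.2780) = 0.0005
R_4 = 0.1860/(79.7420*4.2780) = 0.0005
R_conv_out = 1/(21.7080*4.2780) = 0.0108
R_total = 0.0300 K/W
Q = 180.4470 / 0.0300 = 6024.2789 W

R_total = 0.0300 K/W, Q = 6024.2789 W


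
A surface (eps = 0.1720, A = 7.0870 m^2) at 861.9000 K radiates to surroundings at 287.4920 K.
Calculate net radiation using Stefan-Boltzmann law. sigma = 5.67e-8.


T^4 = 5.5186e+11
Tsurr^4 = 6.8313e+09
Q = 0.1720 * 5.67e-8 * 7.0870 * 5.4503e+11 = 37669.6776 W

37669.6776 W


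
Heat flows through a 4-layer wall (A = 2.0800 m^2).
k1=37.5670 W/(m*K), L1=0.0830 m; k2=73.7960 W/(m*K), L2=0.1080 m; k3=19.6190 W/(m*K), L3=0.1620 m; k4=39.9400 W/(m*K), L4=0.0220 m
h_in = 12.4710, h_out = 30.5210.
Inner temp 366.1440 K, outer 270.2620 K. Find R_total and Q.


R_conv_in = 1/(12.4710*2.0800) = 0.0386
R_1 = 0.0830/(37.5670*2.0800) = 0.0011
R_2 = 0.1080/(73.7960*2.0800) = 0.0007
R_3 = 0.1620/(19.6190*2.0800) = 0.0040
R_4 = 0.0220/(39.9400*2.0800) = 0.0003
R_conv_out = 1/(30.5210*2.0800) = 0.0158
R_total = 0.0603 K/W
Q = 95.8820 / 0.0603 = 1589.9895 W

R_total = 0.0603 K/W, Q = 1589.9895 W


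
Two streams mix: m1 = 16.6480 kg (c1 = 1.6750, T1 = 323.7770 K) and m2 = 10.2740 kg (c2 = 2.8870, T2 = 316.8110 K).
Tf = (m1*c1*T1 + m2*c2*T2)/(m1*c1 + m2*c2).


num = 18425.5943
den = 57.5464
Tf = 320.1865 K

320.1865 K


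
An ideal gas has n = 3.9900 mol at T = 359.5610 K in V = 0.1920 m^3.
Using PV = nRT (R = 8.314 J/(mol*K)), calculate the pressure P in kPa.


P = nRT/V = 3.9900 * 8.314 * 359.5610 / 0.1920
= 11927.6667 / 0.1920 = 62123.2641 Pa = 62.1233 kPa

62.1233 kPa


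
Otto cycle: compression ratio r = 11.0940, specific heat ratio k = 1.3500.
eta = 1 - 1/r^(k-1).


r^(k-1) = 2.3216
eta = 1 - 1/2.3216 = 0.5693 = 56.9256%

56.9256%


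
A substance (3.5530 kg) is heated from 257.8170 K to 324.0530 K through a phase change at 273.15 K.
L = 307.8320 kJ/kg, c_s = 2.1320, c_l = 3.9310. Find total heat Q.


Q1 (sensible, solid) = 3.5530 * 2.1320 * 15.3330 = 116.1474 kJ
Q2 (latent) = 3.5530 * 307.8320 = 1093.7271 kJ
Q3 (sensible, liquid) = 3.5530 * 3.9310 * 50.9030 = 710.9542 kJ
Q_total = 1920.8287 kJ

1920.8287 kJ


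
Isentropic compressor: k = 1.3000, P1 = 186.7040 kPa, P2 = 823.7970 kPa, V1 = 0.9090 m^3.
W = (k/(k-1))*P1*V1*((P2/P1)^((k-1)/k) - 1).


(k-1)/k = 0.2308
(P2/P1)^exp = 1.4085
W = 4.3333 * 186.7040 * 0.9090 * (1.4085 - 1) = 300.4514 kJ

300.4514 kJ


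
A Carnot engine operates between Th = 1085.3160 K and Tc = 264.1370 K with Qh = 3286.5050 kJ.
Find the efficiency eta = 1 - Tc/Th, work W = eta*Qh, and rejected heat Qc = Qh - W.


eta = 1 - 264.1370/1085.3160 = 0.7566
W = 0.7566 * 3286.5050 = 2486.6572 kJ
Qc = 3286.5050 - 2486.6572 = 799.8478 kJ

eta = 75.6627%, W = 2486.6572 kJ, Qc = 799.8478 kJ


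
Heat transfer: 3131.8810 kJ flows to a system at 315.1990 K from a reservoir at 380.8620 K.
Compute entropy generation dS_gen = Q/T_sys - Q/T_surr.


dS_sys = 3131.8810/315.1990 = 9.9362 kJ/K
dS_surr = -3131.8810/380.8620 = -8.2231 kJ/K
dS_gen = 9.9362 - 8.2231 = 1.7131 kJ/K (irreversible)

dS_gen = 1.7131 kJ/K, irreversible


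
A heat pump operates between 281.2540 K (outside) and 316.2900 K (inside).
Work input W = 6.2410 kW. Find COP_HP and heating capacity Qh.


COP = 316.2900 / 35.0360 = 9.0276
Qh = 9.0276 * 6.2410 = 56.3411 kW

COP = 9.0276, Qh = 56.3411 kW


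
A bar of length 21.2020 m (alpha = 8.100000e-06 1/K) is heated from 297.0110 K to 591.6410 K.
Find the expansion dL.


dT = 294.6300 K
dL = 8.100000e-06 * 21.2020 * 294.6300 = 0.050599 m
L_final = 21.252599 m

dL = 0.050599 m


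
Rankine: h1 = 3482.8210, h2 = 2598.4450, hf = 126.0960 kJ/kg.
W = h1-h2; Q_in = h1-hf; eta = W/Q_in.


W = 884.3760 kJ/kg
Q_in = 3356.7250 kJ/kg
eta = 0.2635 = 26.3464%

eta = 26.3464%


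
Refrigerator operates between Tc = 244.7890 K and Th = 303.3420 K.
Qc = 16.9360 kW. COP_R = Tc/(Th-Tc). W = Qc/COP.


COP = 244.7890 / 58.5530 = 4.1806
W = 16.9360 / 4.1806 = 4.0511 kW

COP = 4.1806, W = 4.0511 kW


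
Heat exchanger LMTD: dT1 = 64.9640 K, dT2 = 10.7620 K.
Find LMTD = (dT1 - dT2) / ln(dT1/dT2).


dT1/dT2 = 6.0364
ln(dT1/dT2) = 1.7978
LMTD = 54.2020 / 1.7978 = 30.1489 K

30.1489 K


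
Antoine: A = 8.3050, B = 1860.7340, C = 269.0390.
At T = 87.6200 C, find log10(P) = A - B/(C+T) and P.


C+T = 356.6590
B/(C+T) = 5.2171
log10(P) = 8.3050 - 5.2171 = 3.0879
P = 10^3.0879 = 1224.2684 mmHg

1224.2684 mmHg


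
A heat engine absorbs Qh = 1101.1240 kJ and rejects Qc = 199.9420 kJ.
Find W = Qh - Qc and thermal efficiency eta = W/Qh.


W = 1101.1240 - 199.9420 = 901.1820 kJ
eta = 901.1820 / 1101.1240 = 0.8184 = 81.8420%

W = 901.1820 kJ, eta = 81.8420%


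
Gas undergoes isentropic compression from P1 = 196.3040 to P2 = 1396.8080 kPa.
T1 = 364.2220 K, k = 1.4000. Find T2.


(k-1)/k = 0.2857
(P2/P1)^exp = 1.7518
T2 = 364.2220 * 1.7518 = 638.0490 K

638.0490 K


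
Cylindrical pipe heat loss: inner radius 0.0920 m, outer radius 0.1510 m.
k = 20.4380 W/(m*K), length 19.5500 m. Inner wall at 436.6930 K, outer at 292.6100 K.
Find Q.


dT = 144.0830 K
ln(ro/ri) = 0.4955
Q = 2*pi*20.4380*19.5500*144.0830 / 0.4955 = 730031.7848 W

730031.7848 W


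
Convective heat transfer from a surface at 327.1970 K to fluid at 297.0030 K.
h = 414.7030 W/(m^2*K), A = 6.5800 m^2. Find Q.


dT = 30.1940 K
Q = 414.7030 * 6.5800 * 30.1940 = 82391.7489 W

82391.7489 W


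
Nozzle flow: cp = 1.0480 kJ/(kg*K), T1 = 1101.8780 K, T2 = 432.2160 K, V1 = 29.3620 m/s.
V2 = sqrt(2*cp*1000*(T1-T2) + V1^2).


dT = 669.6620 K
2*cp*1000*dT = 1403611.5520
V1^2 = 862.1270
V2 = sqrt(1404473.6790) = 1185.1049 m/s

1185.1049 m/s


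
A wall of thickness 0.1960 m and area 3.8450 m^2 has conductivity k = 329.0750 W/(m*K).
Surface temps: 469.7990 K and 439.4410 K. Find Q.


dT = 30.3580 K
Q = 329.0750 * 3.8450 * 30.3580 / 0.1960 = 195978.4504 W

195978.4504 W


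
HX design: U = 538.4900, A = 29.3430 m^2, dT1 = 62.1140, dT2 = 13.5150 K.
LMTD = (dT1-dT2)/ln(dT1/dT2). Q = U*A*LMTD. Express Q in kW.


LMTD = 31.8646 K
Q = 538.4900 * 29.3430 * 31.8646 = 503490.0425 W = 503.4900 kW

503.4900 kW


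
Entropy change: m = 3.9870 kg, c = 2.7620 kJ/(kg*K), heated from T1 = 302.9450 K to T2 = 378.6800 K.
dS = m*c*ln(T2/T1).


T2/T1 = 1.2500
ln(T2/T1) = 0.2231
dS = 3.9870 * 2.7620 * 0.2231 = 2.4572 kJ/K

2.4572 kJ/K


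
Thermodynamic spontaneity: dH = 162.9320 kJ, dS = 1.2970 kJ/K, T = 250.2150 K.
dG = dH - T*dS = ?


T*dS = 250.2150 * 1.2970 = 324.5289 kJ
dG = 162.9320 - 324.5289 = -161.5969 kJ (spontaneous)

dG = -161.5969 kJ, spontaneous


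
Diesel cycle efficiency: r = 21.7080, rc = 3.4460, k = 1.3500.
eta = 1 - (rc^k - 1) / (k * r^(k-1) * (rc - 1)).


r^(k-1) = 2.9364
rc^k = 5.3134
eta = 0.5551 = 55.5147%

55.5147%


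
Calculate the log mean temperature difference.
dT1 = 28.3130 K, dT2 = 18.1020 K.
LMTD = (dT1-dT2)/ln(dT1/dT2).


dT1/dT2 = 1.5641
ln(dT1/dT2) = 0.4473
LMTD = 10.2110 / 0.4473 = 22.8281 K

22.8281 K


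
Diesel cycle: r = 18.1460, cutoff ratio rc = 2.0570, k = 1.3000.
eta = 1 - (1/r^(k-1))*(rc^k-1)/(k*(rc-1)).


r^(k-1) = 2.3858
rc^k = 2.5539
eta = 0.5260 = 52.6007%

52.6007%


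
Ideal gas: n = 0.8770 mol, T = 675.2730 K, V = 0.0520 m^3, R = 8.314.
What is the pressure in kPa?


P = nRT/V = 0.8770 * 8.314 * 675.2730 / 0.0520
= 4923.6707 / 0.0520 = 94685.9749 Pa = 94.6860 kPa

94.6860 kPa


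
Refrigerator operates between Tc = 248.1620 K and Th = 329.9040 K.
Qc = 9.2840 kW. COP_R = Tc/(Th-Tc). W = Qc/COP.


COP = 248.1620 / 81.7420 = 3.0359
W = 9.2840 / 3.0359 = 3.0581 kW

COP = 3.0359, W = 3.0581 kW


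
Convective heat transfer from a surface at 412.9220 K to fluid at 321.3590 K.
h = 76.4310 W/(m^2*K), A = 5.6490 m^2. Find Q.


dT = 91.5630 K
Q = 76.4310 * 5.6490 * 91.5630 = 39533.1236 W

39533.1236 W


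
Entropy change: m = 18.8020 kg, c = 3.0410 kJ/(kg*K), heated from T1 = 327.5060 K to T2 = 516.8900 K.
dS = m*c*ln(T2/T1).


T2/T1 = 1.5783
ln(T2/T1) = 0.4563
dS = 18.8020 * 3.0410 * 0.4563 = 26.0912 kJ/K

26.0912 kJ/K


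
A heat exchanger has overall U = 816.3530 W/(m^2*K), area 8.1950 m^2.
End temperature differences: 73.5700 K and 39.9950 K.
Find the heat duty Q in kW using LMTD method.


LMTD = 55.0877 K
Q = 816.3530 * 8.1950 * 55.0877 = 368537.3051 W = 368.5373 kW

368.5373 kW


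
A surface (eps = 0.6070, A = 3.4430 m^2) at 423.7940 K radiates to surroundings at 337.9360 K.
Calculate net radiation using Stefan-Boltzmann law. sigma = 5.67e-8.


T^4 = 3.2257e+10
Tsurr^4 = 1.3042e+10
Q = 0.6070 * 5.67e-8 * 3.4430 * 1.9215e+10 = 2276.9080 W

2276.9080 W


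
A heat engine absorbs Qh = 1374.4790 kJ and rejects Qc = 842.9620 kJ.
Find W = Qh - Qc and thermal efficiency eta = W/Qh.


W = 1374.4790 - 842.9620 = 531.5170 kJ
eta = 531.5170 / 1374.4790 = 0.3867 = 38.6704%

W = 531.5170 kJ, eta = 38.6704%


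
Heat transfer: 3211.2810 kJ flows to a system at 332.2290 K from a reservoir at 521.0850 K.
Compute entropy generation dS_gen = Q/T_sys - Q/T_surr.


dS_sys = 3211.2810/332.2290 = 9.6659 kJ/K
dS_surr = -3211.2810/521.0850 = -6.1627 kJ/K
dS_gen = 9.6659 - 6.1627 = 3.5032 kJ/K (irreversible)

dS_gen = 3.5032 kJ/K, irreversible


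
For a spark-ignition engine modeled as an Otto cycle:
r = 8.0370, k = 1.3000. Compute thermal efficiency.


r^(k-1) = 1.8687
eta = 1 - 1/1.8687 = 0.4649 = 46.4855%

46.4855%


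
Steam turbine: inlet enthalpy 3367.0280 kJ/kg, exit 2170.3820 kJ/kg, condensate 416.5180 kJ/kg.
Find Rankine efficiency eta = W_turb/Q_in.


W = 1196.6460 kJ/kg
Q_in = 2950.5100 kJ/kg
eta = 0.4056 = 40.5573%

eta = 40.5573%


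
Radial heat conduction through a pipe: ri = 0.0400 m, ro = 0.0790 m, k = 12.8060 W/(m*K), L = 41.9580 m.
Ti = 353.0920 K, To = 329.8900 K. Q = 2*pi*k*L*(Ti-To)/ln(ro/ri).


dT = 23.2020 K
ln(ro/ri) = 0.6806
Q = 2*pi*12.8060*41.9580*23.2020 / 0.6806 = 115096.4127 W

115096.4127 W


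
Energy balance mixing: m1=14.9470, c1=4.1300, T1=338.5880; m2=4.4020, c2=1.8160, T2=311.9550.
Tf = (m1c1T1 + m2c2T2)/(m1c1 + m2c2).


num = 23395.1913
den = 69.7251
Tf = 335.5345 K

335.5345 K


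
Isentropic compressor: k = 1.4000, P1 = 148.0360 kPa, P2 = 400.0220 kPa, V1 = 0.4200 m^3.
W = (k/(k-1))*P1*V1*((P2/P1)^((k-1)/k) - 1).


(k-1)/k = 0.2857
(P2/P1)^exp = 1.3285
W = 3.5000 * 148.0360 * 0.4200 * (1.3285 - 1) = 71.4765 kJ

71.4765 kJ


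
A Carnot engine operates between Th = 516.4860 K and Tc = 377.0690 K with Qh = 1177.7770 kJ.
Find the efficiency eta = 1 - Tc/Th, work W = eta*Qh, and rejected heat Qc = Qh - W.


eta = 1 - 377.0690/516.4860 = 0.2699
W = 0.2699 * 1177.7770 = 317.9218 kJ
Qc = 1177.7770 - 317.9218 = 859.8552 kJ

eta = 26.9934%, W = 317.9218 kJ, Qc = 859.8552 kJ


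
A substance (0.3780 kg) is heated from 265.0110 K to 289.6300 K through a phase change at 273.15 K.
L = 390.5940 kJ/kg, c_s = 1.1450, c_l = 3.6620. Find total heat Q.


Q1 (sensible, solid) = 0.3780 * 1.1450 * 8.1390 = 3.5226 kJ
Q2 (latent) = 0.3780 * 390.5940 = 147.6445 kJ
Q3 (sensible, liquid) = 0.3780 * 3.6620 * 16.4800 = 22.8122 kJ
Q_total = 173.9794 kJ

173.9794 kJ


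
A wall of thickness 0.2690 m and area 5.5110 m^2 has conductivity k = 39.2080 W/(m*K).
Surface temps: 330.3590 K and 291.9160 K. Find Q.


dT = 38.4430 K
Q = 39.2080 * 5.5110 * 38.4430 / 0.2690 = 30879.4881 W

30879.4881 W


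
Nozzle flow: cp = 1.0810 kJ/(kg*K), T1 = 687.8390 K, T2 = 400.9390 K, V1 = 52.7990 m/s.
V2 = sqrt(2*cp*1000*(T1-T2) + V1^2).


dT = 286.9000 K
2*cp*1000*dT = 620277.8000
V1^2 = 2787.7344
V2 = sqrt(623065.5344) = 789.3450 m/s

789.3450 m/s


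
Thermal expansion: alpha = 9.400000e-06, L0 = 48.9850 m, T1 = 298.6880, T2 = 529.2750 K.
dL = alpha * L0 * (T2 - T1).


dT = 230.5870 K
dL = 9.400000e-06 * 48.9850 * 230.5870 = 0.106176 m
L_final = 49.091176 m

dL = 0.106176 m


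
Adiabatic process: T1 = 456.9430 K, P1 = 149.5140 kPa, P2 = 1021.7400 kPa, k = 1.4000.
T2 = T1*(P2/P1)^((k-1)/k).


(k-1)/k = 0.2857
(P2/P1)^exp = 1.7317
T2 = 456.9430 * 1.7317 = 791.2904 K

791.2904 K


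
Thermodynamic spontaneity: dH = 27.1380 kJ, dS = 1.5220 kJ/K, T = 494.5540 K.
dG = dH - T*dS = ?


T*dS = 494.5540 * 1.5220 = 752.7112 kJ
dG = 27.1380 - 752.7112 = -725.5732 kJ (spontaneous)

dG = -725.5732 kJ, spontaneous


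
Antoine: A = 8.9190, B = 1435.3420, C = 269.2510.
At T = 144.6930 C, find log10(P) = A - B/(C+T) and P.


C+T = 413.9440
B/(C+T) = 3.4675
log10(P) = 8.9190 - 3.4675 = 5.4515
P = 10^5.4515 = 282827.2868 mmHg

282827.2868 mmHg


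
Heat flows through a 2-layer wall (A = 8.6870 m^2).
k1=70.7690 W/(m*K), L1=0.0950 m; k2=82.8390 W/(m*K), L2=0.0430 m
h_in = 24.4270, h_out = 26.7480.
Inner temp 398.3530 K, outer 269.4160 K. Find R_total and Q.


R_conv_in = 1/(24.4270*8.6870) = 0.0047
R_1 = 0.0950/(70.7690*8.6870) = 0.0002
R_2 = 0.0430/(82.8390*8.6870) = 5.9754e-05
R_conv_out = 1/(26.7480*8.6870) = 0.0043
R_total = 0.0092 K/W
Q = 128.9370 / 0.0092 = 13968.5127 W

R_total = 0.0092 K/W, Q = 13968.5127 W


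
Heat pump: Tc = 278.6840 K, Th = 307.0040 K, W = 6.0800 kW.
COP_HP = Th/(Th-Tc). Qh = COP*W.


COP = 307.0040 / 28.3200 = 10.8405
Qh = 10.8405 * 6.0800 = 65.9105 kW

COP = 10.8405, Qh = 65.9105 kW


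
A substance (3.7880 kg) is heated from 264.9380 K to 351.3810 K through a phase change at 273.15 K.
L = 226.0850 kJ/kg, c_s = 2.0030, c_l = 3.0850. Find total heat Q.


Q1 (sensible, solid) = 3.7880 * 2.0030 * 8.2120 = 62.3074 kJ
Q2 (latent) = 3.7880 * 226.0850 = 856.4100 kJ
Q3 (sensible, liquid) = 3.7880 * 3.0850 * 78.2310 = 914.2059 kJ
Q_total = 1832.9233 kJ

1832.9233 kJ


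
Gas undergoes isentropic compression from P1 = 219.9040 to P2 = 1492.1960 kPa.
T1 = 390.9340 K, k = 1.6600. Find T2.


(k-1)/k = 0.3976
(P2/P1)^exp = 2.1411
T2 = 390.9340 * 2.1411 = 837.0217 K

837.0217 K


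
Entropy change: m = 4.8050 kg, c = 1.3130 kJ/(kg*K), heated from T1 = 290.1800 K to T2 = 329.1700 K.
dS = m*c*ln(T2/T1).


T2/T1 = 1.1344
ln(T2/T1) = 0.1261
dS = 4.8050 * 1.3130 * 0.1261 = 0.7954 kJ/K

0.7954 kJ/K


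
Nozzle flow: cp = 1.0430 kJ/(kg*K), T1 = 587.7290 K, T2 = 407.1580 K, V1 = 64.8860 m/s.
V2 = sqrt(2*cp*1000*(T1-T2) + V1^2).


dT = 180.5710 K
2*cp*1000*dT = 376671.1060
V1^2 = 4210.1930
V2 = sqrt(380881.2990) = 617.1558 m/s

617.1558 m/s


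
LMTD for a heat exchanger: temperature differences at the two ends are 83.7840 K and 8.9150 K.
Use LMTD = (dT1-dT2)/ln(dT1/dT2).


dT1/dT2 = 9.3981
ln(dT1/dT2) = 2.2405
LMTD = 74.8690 / 2.2405 = 33.4161 K

33.4161 K


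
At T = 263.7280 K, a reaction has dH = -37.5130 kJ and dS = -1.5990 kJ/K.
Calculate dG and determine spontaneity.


T*dS = 263.7280 * -1.5990 = -421.7011 kJ
dG = -37.5130 + 421.7011 = 384.1881 kJ (non-spontaneous)

dG = 384.1881 kJ, non-spontaneous


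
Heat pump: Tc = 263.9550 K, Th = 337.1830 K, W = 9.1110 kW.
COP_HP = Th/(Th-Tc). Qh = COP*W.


COP = 337.1830 / 73.2280 = 4.6046
Qh = 4.6046 * 9.1110 = 41.9522 kW

COP = 4.6046, Qh = 41.9522 kW


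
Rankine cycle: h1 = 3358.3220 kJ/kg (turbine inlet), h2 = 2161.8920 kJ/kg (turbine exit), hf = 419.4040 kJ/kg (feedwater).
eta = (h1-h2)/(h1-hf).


W = 1196.4300 kJ/kg
Q_in = 2938.9180 kJ/kg
eta = 0.4071 = 40.7099%

eta = 40.7099%


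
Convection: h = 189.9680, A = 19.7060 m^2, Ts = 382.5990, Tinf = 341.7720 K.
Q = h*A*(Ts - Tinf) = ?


dT = 40.8270 K
Q = 189.9680 * 19.7060 * 40.8270 = 152836.2586 W

152836.2586 W


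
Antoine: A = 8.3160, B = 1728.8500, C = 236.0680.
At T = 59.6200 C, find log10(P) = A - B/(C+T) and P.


C+T = 295.6880
B/(C+T) = 5.8469
log10(P) = 8.3160 - 5.8469 = 2.4691
P = 10^2.4691 = 294.5287 mmHg

294.5287 mmHg


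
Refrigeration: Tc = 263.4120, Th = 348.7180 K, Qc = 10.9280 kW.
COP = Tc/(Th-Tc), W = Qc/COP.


COP = 263.4120 / 85.3060 = 3.0878
W = 10.9280 / 3.0878 = 3.5390 kW

COP = 3.0878, W = 3.5390 kW


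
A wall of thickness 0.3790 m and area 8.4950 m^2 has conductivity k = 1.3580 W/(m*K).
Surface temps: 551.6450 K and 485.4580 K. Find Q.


dT = 66.1870 K
Q = 1.3580 * 8.4950 * 66.1870 / 0.3790 = 2014.6362 W

2014.6362 W


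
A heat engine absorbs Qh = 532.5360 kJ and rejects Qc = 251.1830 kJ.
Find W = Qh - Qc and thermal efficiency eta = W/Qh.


W = 532.5360 - 251.1830 = 281.3530 kJ
eta = 281.3530 / 532.5360 = 0.5283 = 52.8327%

W = 281.3530 kJ, eta = 52.8327%


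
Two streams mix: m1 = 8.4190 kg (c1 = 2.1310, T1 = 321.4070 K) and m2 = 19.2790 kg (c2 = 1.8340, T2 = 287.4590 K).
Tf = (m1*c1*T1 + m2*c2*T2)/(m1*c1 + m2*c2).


num = 15930.2124
den = 53.2986
Tf = 298.8863 K

298.8863 K


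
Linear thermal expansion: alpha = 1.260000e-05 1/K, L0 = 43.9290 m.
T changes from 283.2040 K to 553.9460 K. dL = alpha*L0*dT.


dT = 270.7420 K
dL = 1.260000e-05 * 43.9290 * 270.7420 = 0.149857 m
L_final = 44.078857 m

dL = 0.149857 m


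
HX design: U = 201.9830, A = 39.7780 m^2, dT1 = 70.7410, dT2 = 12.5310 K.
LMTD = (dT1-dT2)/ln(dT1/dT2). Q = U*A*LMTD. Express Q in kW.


LMTD = 33.6315 K
Q = 201.9830 * 39.7780 * 33.6315 = 270211.3081 W = 270.2113 kW

270.2113 kW


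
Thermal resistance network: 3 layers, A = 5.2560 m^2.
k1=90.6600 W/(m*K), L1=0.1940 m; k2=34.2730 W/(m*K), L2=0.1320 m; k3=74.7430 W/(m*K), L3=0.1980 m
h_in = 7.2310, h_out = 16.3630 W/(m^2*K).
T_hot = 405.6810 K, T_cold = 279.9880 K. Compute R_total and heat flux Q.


R_conv_in = 1/(7.2310*5.2560) = 0.0263
R_1 = 0.1940/(90.6600*5.2560) = 0.0004
R_2 = 0.1320/(34.2730*5.2560) = 0.0007
R_3 = 0.1980/(74.7430*5.2560) = 0.0005
R_conv_out = 1/(16.3630*5.2560) = 0.0116
R_total = 0.0396 K/W
Q = 125.6930 / 0.0396 = 3175.4431 W

R_total = 0.0396 K/W, Q = 3175.4431 W


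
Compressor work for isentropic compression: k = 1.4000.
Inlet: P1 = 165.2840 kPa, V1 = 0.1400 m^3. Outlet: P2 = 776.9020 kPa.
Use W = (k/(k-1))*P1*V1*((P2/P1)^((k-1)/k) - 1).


(k-1)/k = 0.2857
(P2/P1)^exp = 1.5561
W = 3.5000 * 165.2840 * 0.1400 * (1.5561 - 1) = 45.0384 kJ

45.0384 kJ


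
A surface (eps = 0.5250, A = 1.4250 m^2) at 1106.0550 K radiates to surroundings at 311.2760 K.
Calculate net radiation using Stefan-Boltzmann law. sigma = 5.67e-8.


T^4 = 1.4966e+12
Tsurr^4 = 9.3882e+09
Q = 0.5250 * 5.67e-8 * 1.4250 * 1.4872e+12 = 63085.7409 W

63085.7409 W


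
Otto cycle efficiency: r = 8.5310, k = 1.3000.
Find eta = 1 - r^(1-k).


r^(k-1) = 1.9024
eta = 1 - 1/1.9024 = 0.4743 = 47.4346%

47.4346%


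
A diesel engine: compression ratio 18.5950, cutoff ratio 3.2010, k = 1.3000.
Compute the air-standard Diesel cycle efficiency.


r^(k-1) = 2.4034
rc^k = 4.5381
eta = 0.4855 = 48.5501%

48.5501%


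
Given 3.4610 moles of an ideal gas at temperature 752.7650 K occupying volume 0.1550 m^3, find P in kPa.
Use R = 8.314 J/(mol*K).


P = nRT/V = 3.4610 * 8.314 * 752.7650 / 0.1550
= 21660.6277 / 0.1550 = 139745.9851 Pa = 139.7460 kPa

139.7460 kPa


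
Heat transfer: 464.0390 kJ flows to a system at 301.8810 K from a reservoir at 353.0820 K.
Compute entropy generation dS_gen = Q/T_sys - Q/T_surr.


dS_sys = 464.0390/301.8810 = 1.5372 kJ/K
dS_surr = -464.0390/353.0820 = -1.3143 kJ/K
dS_gen = 1.5372 - 1.3143 = 0.2229 kJ/K (irreversible)

dS_gen = 0.2229 kJ/K, irreversible


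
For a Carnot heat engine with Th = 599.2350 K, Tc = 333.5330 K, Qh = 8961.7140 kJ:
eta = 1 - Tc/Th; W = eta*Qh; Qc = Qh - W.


eta = 1 - 333.5330/599.2350 = 0.4434
W = 0.4434 * 8961.7140 = 3973.6419 kJ
Qc = 8961.7140 - 3973.6419 = 4988.0721 kJ

eta = 44.3402%, W = 3973.6419 kJ, Qc = 4988.0721 kJ


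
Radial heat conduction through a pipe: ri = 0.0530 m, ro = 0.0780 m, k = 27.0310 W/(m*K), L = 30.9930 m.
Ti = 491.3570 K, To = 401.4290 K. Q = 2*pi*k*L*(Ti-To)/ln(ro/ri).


dT = 89.9280 K
ln(ro/ri) = 0.3864
Q = 2*pi*27.0310*30.9930*89.9280 / 0.3864 = 1225023.4580 W

1225023.4580 W


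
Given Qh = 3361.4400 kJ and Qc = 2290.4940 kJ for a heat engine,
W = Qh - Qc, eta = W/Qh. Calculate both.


W = 3361.4400 - 2290.4940 = 1070.9460 kJ
eta = 1070.9460 / 3361.4400 = 0.3186 = 31.8597%

W = 1070.9460 kJ, eta = 31.8597%


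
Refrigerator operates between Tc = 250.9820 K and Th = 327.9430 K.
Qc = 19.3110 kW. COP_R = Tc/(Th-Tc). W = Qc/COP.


COP = 250.9820 / 76.9610 = 3.2612
W = 19.3110 / 3.2612 = 5.9215 kW

COP = 3.2612, W = 5.9215 kW


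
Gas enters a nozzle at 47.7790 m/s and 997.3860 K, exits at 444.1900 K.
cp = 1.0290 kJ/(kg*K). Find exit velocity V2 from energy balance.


dT = 553.1960 K
2*cp*1000*dT = 1138477.3680
V1^2 = 2282.8328
V2 = sqrt(1140760.2008) = 1068.0638 m/s

1068.0638 m/s


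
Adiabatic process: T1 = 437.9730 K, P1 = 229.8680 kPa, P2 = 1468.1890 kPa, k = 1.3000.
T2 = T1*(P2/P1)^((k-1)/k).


(k-1)/k = 0.2308
(P2/P1)^exp = 1.5340
T2 = 437.9730 * 1.5340 = 671.8721 K

671.8721 K


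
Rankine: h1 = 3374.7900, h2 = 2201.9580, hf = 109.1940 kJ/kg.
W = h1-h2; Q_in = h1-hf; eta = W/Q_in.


W = 1172.8320 kJ/kg
Q_in = 3265.5960 kJ/kg
eta = 0.3591 = 35.9148%

eta = 35.9148%


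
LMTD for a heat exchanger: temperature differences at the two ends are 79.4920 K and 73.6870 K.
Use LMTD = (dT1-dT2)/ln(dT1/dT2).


dT1/dT2 = 1.0788
ln(dT1/dT2) = 0.0758
LMTD = 5.8050 / 0.0758 = 76.5528 K

76.5528 K


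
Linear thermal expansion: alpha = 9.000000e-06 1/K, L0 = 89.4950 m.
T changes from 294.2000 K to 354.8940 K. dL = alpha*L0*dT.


dT = 60.6940 K
dL = 9.000000e-06 * 89.4950 * 60.6940 = 0.048886 m
L_final = 89.543886 m

dL = 0.048886 m


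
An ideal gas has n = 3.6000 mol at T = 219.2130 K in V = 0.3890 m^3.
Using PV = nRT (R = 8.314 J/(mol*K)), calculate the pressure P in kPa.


P = nRT/V = 3.6000 * 8.314 * 219.2130 / 0.3890
= 6561.1328 / 0.3890 = 16866.6652 Pa = 16.8667 kPa

16.8667 kPa


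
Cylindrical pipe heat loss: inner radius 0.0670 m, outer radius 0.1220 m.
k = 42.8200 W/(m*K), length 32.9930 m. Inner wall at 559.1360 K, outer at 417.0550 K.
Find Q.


dT = 142.0810 K
ln(ro/ri) = 0.5993
Q = 2*pi*42.8200*32.9930*142.0810 / 0.5993 = 2104357.2342 W

2104357.2342 W


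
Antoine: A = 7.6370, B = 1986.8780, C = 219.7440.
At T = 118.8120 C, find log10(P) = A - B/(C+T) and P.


C+T = 338.5560
B/(C+T) = 5.8687
log10(P) = 7.6370 - 5.8687 = 1.7683
P = 10^1.7683 = 58.6566 mmHg

58.6566 mmHg


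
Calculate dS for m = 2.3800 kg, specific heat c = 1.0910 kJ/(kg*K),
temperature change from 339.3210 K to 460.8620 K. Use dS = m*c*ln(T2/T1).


T2/T1 = 1.3582
ln(T2/T1) = 0.3062
dS = 2.3800 * 1.0910 * 0.3062 = 0.7949 kJ/K

0.7949 kJ/K


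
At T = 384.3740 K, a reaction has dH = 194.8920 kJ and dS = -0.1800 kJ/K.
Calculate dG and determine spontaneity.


T*dS = 384.3740 * -0.1800 = -69.1873 kJ
dG = 194.8920 + 69.1873 = 264.0793 kJ (non-spontaneous)

dG = 264.0793 kJ, non-spontaneous


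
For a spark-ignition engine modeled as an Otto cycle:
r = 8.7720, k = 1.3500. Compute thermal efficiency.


r^(k-1) = 2.1384
eta = 1 - 1/2.1384 = 0.5324 = 53.2356%

53.2356%


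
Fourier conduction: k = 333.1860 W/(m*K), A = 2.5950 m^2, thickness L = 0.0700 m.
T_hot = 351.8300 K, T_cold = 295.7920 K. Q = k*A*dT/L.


dT = 56.0380 K
Q = 333.1860 * 2.5950 * 56.0380 / 0.0700 = 692163.4999 W

692163.4999 W


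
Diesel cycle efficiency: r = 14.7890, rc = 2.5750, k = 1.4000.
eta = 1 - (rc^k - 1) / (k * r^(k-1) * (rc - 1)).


r^(k-1) = 2.9375
rc^k = 3.7591
eta = 0.5740 = 57.4020%

57.4020%


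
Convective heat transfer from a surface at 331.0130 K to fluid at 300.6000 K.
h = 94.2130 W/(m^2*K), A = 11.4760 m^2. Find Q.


dT = 30.4130 K
Q = 94.2130 * 11.4760 * 30.4130 = 32882.1824 W

32882.1824 W


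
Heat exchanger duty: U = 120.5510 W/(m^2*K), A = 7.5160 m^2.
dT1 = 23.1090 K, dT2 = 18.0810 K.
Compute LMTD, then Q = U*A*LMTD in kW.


LMTD = 20.4923 K
Q = 120.5510 * 7.5160 * 20.4923 = 18567.2776 W = 18.5673 kW

18.5673 kW


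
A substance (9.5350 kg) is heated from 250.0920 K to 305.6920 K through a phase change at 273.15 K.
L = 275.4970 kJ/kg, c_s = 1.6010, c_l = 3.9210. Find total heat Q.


Q1 (sensible, solid) = 9.5350 * 1.6010 * 23.0580 = 351.9927 kJ
Q2 (latent) = 9.5350 * 275.4970 = 2626.8639 kJ
Q3 (sensible, liquid) = 9.5350 * 3.9210 * 32.5420 = 1216.6391 kJ
Q_total = 4195.4957 kJ

4195.4957 kJ


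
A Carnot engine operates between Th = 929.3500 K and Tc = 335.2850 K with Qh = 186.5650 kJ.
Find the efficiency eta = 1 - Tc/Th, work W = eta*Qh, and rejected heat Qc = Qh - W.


eta = 1 - 335.2850/929.3500 = 0.6392
W = 0.6392 * 186.5650 = 119.2573 kJ
Qc = 186.5650 - 119.2573 = 67.3077 kJ

eta = 63.9226%, W = 119.2573 kJ, Qc = 67.3077 kJ


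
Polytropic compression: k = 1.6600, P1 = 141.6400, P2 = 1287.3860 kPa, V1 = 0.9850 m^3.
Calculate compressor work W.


(k-1)/k = 0.3976
(P2/P1)^exp = 2.4049
W = 2.5152 * 141.6400 * 0.9850 * (2.4049 - 1) = 492.9875 kJ

492.9875 kJ


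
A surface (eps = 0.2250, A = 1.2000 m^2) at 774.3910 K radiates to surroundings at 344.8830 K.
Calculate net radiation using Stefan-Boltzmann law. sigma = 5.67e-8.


T^4 = 3.5962e+11
Tsurr^4 = 1.4148e+10
Q = 0.2250 * 5.67e-8 * 1.2000 * 3.4547e+11 = 5288.8012 W

5288.8012 W


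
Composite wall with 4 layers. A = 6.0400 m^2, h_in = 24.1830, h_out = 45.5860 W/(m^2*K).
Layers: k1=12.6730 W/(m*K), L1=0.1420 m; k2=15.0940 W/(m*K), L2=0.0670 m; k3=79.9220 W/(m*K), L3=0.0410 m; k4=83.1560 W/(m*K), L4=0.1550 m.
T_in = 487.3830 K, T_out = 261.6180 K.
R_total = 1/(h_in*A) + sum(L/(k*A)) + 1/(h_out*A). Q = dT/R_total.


R_conv_in = 1/(24.1830*6.0400) = 0.0068
R_1 = 0.1420/(12.6730*6.0400) = 0.0019
R_2 = 0.0670/(15.0940*6.0400) = 0.0007
R_3 = 0.0410/(79.9220*6.0400) = 8.4934e-05
R_4 = 0.1550/(83.1560*6.0400) = 0.0003
R_conv_out = 1/(45.5860*6.0400) = 0.0036
R_total = 0.0135 K/W
Q = 225.7650 / 0.0135 = 16770.9142 W

R_total = 0.0135 K/W, Q = 16770.9142 W


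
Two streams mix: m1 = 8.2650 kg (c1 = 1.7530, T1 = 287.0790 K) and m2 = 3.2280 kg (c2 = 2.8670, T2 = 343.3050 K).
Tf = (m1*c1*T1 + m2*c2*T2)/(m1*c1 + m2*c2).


num = 7336.5336
den = 23.7432
Tf = 308.9949 K

308.9949 K


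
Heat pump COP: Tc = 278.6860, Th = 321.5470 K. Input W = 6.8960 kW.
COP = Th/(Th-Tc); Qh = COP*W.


COP = 321.5470 / 42.8610 = 7.5021
Qh = 7.5021 * 6.8960 = 51.7344 kW

COP = 7.5021, Qh = 51.7344 kW


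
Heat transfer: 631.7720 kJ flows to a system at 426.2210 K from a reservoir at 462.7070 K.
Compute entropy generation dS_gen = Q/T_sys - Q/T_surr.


dS_sys = 631.7720/426.2210 = 1.4823 kJ/K
dS_surr = -631.7720/462.7070 = -1.3654 kJ/K
dS_gen = 1.4823 - 1.3654 = 0.1169 kJ/K (irreversible)

dS_gen = 0.1169 kJ/K, irreversible


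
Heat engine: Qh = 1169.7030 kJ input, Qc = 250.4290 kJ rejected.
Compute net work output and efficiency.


W = 1169.7030 - 250.4290 = 919.2740 kJ
eta = 919.2740 / 1169.7030 = 0.7859 = 78.5904%

W = 919.2740 kJ, eta = 78.5904%


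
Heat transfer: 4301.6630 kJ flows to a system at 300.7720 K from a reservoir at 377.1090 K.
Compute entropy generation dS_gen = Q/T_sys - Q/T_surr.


dS_sys = 4301.6630/300.7720 = 14.3021 kJ/K
dS_surr = -4301.6630/377.1090 = -11.4069 kJ/K
dS_gen = 14.3021 - 11.4069 = 2.8951 kJ/K (irreversible)

dS_gen = 2.8951 kJ/K, irreversible


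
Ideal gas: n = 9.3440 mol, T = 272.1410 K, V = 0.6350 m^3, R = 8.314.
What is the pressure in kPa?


P = nRT/V = 9.3440 * 8.314 * 272.1410 / 0.6350
= 21141.5501 / 0.6350 = 33293.7797 Pa = 33.2938 kPa

33.2938 kPa


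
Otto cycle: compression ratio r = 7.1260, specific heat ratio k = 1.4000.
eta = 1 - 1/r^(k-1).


r^(k-1) = 2.1935
eta = 1 - 1/2.1935 = 0.5441 = 54.4108%

54.4108%


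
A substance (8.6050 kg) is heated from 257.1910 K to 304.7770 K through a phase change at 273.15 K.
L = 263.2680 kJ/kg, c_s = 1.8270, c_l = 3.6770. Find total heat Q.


Q1 (sensible, solid) = 8.6050 * 1.8270 * 15.9590 = 250.8968 kJ
Q2 (latent) = 8.6050 * 263.2680 = 2265.4211 kJ
Q3 (sensible, liquid) = 8.6050 * 3.6770 * 31.6270 = 1000.6968 kJ
Q_total = 3517.0147 kJ

3517.0147 kJ


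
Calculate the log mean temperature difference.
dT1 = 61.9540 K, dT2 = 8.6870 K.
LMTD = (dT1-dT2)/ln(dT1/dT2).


dT1/dT2 = 7.1318
ln(dT1/dT2) = 1.9646
LMTD = 53.2670 / 1.9646 = 27.1139 K

27.1139 K


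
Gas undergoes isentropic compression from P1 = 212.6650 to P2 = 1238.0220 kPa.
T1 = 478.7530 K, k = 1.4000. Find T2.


(k-1)/k = 0.2857
(P2/P1)^exp = 1.6542
T2 = 478.7530 * 1.6542 = 791.9398 K

791.9398 K


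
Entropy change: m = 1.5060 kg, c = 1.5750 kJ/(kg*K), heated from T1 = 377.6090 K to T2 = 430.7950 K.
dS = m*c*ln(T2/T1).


T2/T1 = 1.1408
ln(T2/T1) = 0.1318
dS = 1.5060 * 1.5750 * 0.1318 = 0.3126 kJ/K

0.3126 kJ/K


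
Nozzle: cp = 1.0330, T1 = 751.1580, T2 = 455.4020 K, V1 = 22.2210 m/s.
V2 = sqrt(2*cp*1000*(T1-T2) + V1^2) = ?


dT = 295.7560 K
2*cp*1000*dT = 611031.8960
V1^2 = 493.7728
V2 = sqrt(611525.6688) = 782.0011 m/s

782.0011 m/s
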